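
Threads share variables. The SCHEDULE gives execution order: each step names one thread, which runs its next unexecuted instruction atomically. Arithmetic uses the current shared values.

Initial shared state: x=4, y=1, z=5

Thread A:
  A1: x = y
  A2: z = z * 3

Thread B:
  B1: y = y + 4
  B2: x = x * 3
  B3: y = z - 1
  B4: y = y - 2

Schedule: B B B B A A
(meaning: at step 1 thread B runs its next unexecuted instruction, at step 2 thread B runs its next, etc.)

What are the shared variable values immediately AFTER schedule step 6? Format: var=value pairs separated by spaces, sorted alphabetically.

Answer: x=2 y=2 z=15

Derivation:
Step 1: thread B executes B1 (y = y + 4). Shared: x=4 y=5 z=5. PCs: A@0 B@1
Step 2: thread B executes B2 (x = x * 3). Shared: x=12 y=5 z=5. PCs: A@0 B@2
Step 3: thread B executes B3 (y = z - 1). Shared: x=12 y=4 z=5. PCs: A@0 B@3
Step 4: thread B executes B4 (y = y - 2). Shared: x=12 y=2 z=5. PCs: A@0 B@4
Step 5: thread A executes A1 (x = y). Shared: x=2 y=2 z=5. PCs: A@1 B@4
Step 6: thread A executes A2 (z = z * 3). Shared: x=2 y=2 z=15. PCs: A@2 B@4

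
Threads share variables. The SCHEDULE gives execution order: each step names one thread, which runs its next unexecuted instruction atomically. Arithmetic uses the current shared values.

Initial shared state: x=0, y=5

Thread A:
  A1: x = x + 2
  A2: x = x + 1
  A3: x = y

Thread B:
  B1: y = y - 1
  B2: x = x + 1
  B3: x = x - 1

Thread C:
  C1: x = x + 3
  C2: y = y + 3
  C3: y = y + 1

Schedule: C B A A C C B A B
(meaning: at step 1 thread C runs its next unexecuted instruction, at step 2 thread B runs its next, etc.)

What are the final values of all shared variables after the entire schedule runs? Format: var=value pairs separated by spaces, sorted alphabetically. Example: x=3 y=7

Answer: x=7 y=8

Derivation:
Step 1: thread C executes C1 (x = x + 3). Shared: x=3 y=5. PCs: A@0 B@0 C@1
Step 2: thread B executes B1 (y = y - 1). Shared: x=3 y=4. PCs: A@0 B@1 C@1
Step 3: thread A executes A1 (x = x + 2). Shared: x=5 y=4. PCs: A@1 B@1 C@1
Step 4: thread A executes A2 (x = x + 1). Shared: x=6 y=4. PCs: A@2 B@1 C@1
Step 5: thread C executes C2 (y = y + 3). Shared: x=6 y=7. PCs: A@2 B@1 C@2
Step 6: thread C executes C3 (y = y + 1). Shared: x=6 y=8. PCs: A@2 B@1 C@3
Step 7: thread B executes B2 (x = x + 1). Shared: x=7 y=8. PCs: A@2 B@2 C@3
Step 8: thread A executes A3 (x = y). Shared: x=8 y=8. PCs: A@3 B@2 C@3
Step 9: thread B executes B3 (x = x - 1). Shared: x=7 y=8. PCs: A@3 B@3 C@3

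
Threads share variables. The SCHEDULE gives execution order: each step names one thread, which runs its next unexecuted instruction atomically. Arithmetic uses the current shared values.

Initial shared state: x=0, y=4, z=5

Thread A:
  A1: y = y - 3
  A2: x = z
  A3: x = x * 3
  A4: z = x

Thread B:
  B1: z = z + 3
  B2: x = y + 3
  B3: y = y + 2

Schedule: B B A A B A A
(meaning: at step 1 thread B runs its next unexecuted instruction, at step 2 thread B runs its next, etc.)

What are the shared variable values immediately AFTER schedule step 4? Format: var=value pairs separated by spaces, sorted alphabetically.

Step 1: thread B executes B1 (z = z + 3). Shared: x=0 y=4 z=8. PCs: A@0 B@1
Step 2: thread B executes B2 (x = y + 3). Shared: x=7 y=4 z=8. PCs: A@0 B@2
Step 3: thread A executes A1 (y = y - 3). Shared: x=7 y=1 z=8. PCs: A@1 B@2
Step 4: thread A executes A2 (x = z). Shared: x=8 y=1 z=8. PCs: A@2 B@2

Answer: x=8 y=1 z=8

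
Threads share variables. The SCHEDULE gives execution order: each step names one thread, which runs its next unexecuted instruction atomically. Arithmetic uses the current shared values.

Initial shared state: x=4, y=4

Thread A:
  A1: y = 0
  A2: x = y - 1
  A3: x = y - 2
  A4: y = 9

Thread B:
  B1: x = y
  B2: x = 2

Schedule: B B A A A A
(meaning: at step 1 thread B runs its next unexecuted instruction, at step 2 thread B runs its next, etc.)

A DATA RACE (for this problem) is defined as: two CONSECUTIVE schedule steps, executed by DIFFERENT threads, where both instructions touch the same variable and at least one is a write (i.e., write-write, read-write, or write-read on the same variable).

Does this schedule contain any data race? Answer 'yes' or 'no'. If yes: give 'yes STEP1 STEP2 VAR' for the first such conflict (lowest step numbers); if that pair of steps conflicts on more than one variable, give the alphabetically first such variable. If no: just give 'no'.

Steps 1,2: same thread (B). No race.
Steps 2,3: B(r=-,w=x) vs A(r=-,w=y). No conflict.
Steps 3,4: same thread (A). No race.
Steps 4,5: same thread (A). No race.
Steps 5,6: same thread (A). No race.

Answer: no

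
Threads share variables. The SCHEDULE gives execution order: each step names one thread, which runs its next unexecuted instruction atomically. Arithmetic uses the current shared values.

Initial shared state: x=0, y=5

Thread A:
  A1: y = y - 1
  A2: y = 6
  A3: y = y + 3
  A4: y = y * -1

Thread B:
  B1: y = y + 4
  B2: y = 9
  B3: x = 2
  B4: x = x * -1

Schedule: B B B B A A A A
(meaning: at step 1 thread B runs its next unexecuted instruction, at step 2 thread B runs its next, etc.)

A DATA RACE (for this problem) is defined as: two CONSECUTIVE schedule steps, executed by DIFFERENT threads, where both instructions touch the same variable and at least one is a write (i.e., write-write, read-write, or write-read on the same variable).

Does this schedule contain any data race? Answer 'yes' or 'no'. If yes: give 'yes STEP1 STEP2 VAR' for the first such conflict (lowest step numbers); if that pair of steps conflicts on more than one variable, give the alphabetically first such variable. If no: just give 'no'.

Steps 1,2: same thread (B). No race.
Steps 2,3: same thread (B). No race.
Steps 3,4: same thread (B). No race.
Steps 4,5: B(r=x,w=x) vs A(r=y,w=y). No conflict.
Steps 5,6: same thread (A). No race.
Steps 6,7: same thread (A). No race.
Steps 7,8: same thread (A). No race.

Answer: no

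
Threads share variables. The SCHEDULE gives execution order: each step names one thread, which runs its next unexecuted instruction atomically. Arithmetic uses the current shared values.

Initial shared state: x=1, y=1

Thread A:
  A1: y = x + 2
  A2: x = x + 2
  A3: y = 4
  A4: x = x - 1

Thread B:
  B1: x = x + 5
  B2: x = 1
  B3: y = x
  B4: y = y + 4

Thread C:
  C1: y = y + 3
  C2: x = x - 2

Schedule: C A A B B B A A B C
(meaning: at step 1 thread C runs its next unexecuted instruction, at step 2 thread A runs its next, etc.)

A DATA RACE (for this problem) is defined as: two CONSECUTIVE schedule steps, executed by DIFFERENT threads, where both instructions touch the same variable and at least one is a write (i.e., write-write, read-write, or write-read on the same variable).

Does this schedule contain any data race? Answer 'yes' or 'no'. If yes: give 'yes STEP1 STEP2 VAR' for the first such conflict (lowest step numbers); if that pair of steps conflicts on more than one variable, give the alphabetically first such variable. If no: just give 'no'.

Answer: yes 1 2 y

Derivation:
Steps 1,2: C(y = y + 3) vs A(y = x + 2). RACE on y (W-W).
Steps 2,3: same thread (A). No race.
Steps 3,4: A(x = x + 2) vs B(x = x + 5). RACE on x (W-W).
Steps 4,5: same thread (B). No race.
Steps 5,6: same thread (B). No race.
Steps 6,7: B(y = x) vs A(y = 4). RACE on y (W-W).
Steps 7,8: same thread (A). No race.
Steps 8,9: A(r=x,w=x) vs B(r=y,w=y). No conflict.
Steps 9,10: B(r=y,w=y) vs C(r=x,w=x). No conflict.
First conflict at steps 1,2.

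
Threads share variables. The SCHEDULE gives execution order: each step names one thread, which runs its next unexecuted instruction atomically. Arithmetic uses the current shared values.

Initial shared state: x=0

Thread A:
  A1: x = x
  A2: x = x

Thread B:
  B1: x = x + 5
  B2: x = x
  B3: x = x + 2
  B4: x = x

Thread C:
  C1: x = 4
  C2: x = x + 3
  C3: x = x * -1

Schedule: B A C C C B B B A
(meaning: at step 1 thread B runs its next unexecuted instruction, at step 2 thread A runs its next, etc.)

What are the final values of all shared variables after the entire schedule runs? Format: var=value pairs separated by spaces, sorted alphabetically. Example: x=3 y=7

Answer: x=-5

Derivation:
Step 1: thread B executes B1 (x = x + 5). Shared: x=5. PCs: A@0 B@1 C@0
Step 2: thread A executes A1 (x = x). Shared: x=5. PCs: A@1 B@1 C@0
Step 3: thread C executes C1 (x = 4). Shared: x=4. PCs: A@1 B@1 C@1
Step 4: thread C executes C2 (x = x + 3). Shared: x=7. PCs: A@1 B@1 C@2
Step 5: thread C executes C3 (x = x * -1). Shared: x=-7. PCs: A@1 B@1 C@3
Step 6: thread B executes B2 (x = x). Shared: x=-7. PCs: A@1 B@2 C@3
Step 7: thread B executes B3 (x = x + 2). Shared: x=-5. PCs: A@1 B@3 C@3
Step 8: thread B executes B4 (x = x). Shared: x=-5. PCs: A@1 B@4 C@3
Step 9: thread A executes A2 (x = x). Shared: x=-5. PCs: A@2 B@4 C@3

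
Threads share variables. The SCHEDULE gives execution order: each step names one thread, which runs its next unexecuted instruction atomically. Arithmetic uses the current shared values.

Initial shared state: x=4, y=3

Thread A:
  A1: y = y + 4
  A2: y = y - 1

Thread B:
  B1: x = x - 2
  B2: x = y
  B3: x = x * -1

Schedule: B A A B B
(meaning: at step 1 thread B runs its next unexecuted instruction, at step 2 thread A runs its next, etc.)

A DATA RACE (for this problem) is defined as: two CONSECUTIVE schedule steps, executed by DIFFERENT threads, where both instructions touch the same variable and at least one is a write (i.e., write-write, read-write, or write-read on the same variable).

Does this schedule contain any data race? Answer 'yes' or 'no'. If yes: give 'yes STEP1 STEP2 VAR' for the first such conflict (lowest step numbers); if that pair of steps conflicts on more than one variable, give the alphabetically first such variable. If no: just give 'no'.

Answer: yes 3 4 y

Derivation:
Steps 1,2: B(r=x,w=x) vs A(r=y,w=y). No conflict.
Steps 2,3: same thread (A). No race.
Steps 3,4: A(y = y - 1) vs B(x = y). RACE on y (W-R).
Steps 4,5: same thread (B). No race.
First conflict at steps 3,4.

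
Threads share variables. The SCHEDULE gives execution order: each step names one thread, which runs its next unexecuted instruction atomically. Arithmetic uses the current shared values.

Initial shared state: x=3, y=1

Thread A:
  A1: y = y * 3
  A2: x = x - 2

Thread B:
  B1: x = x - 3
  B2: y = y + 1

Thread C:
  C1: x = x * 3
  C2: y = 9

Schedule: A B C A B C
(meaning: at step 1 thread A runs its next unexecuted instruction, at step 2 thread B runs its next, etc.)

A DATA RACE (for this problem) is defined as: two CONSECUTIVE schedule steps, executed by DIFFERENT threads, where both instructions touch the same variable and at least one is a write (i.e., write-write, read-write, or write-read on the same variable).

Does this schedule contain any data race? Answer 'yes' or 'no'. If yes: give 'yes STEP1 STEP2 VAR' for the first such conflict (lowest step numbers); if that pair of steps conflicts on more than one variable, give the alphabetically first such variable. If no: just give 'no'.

Steps 1,2: A(r=y,w=y) vs B(r=x,w=x). No conflict.
Steps 2,3: B(x = x - 3) vs C(x = x * 3). RACE on x (W-W).
Steps 3,4: C(x = x * 3) vs A(x = x - 2). RACE on x (W-W).
Steps 4,5: A(r=x,w=x) vs B(r=y,w=y). No conflict.
Steps 5,6: B(y = y + 1) vs C(y = 9). RACE on y (W-W).
First conflict at steps 2,3.

Answer: yes 2 3 x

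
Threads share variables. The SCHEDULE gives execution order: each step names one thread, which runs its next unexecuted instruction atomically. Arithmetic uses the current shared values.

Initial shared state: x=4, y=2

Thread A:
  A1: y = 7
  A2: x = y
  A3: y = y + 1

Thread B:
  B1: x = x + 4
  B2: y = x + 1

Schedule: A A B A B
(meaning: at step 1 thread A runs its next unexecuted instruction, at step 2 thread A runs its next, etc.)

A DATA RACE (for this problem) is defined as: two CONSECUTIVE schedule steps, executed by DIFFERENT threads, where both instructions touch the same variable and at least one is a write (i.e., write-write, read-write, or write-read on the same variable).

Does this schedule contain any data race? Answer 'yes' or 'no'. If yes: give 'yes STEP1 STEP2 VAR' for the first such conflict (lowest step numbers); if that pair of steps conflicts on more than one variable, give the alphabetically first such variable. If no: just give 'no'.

Answer: yes 2 3 x

Derivation:
Steps 1,2: same thread (A). No race.
Steps 2,3: A(x = y) vs B(x = x + 4). RACE on x (W-W).
Steps 3,4: B(r=x,w=x) vs A(r=y,w=y). No conflict.
Steps 4,5: A(y = y + 1) vs B(y = x + 1). RACE on y (W-W).
First conflict at steps 2,3.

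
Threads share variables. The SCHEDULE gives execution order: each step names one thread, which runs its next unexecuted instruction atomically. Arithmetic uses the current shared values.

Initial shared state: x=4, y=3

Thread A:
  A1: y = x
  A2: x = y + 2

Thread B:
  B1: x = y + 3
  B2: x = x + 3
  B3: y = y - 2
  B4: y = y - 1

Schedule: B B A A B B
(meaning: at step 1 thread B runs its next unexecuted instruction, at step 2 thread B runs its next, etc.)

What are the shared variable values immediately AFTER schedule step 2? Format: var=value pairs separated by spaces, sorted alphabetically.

Answer: x=9 y=3

Derivation:
Step 1: thread B executes B1 (x = y + 3). Shared: x=6 y=3. PCs: A@0 B@1
Step 2: thread B executes B2 (x = x + 3). Shared: x=9 y=3. PCs: A@0 B@2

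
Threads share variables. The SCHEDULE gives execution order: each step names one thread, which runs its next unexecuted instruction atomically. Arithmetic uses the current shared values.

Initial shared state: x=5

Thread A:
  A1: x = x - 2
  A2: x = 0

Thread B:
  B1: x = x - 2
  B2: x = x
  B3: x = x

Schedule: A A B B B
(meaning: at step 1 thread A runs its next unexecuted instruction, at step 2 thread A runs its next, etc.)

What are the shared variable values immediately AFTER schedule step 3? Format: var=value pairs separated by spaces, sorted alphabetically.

Answer: x=-2

Derivation:
Step 1: thread A executes A1 (x = x - 2). Shared: x=3. PCs: A@1 B@0
Step 2: thread A executes A2 (x = 0). Shared: x=0. PCs: A@2 B@0
Step 3: thread B executes B1 (x = x - 2). Shared: x=-2. PCs: A@2 B@1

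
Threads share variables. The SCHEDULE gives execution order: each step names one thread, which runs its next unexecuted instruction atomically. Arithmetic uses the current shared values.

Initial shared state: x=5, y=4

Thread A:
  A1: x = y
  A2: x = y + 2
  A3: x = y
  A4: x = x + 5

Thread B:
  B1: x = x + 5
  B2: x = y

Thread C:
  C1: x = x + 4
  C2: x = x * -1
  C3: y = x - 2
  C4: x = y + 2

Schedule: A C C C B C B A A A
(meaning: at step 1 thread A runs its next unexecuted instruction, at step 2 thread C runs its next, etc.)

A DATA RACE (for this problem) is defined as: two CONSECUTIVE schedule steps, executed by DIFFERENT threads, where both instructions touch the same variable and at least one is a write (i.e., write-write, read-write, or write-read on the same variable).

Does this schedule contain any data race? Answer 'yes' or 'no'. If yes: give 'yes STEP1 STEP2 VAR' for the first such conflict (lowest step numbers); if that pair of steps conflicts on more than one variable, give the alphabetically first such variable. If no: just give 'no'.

Answer: yes 1 2 x

Derivation:
Steps 1,2: A(x = y) vs C(x = x + 4). RACE on x (W-W).
Steps 2,3: same thread (C). No race.
Steps 3,4: same thread (C). No race.
Steps 4,5: C(y = x - 2) vs B(x = x + 5). RACE on x (R-W).
Steps 5,6: B(x = x + 5) vs C(x = y + 2). RACE on x (W-W).
Steps 6,7: C(x = y + 2) vs B(x = y). RACE on x (W-W).
Steps 7,8: B(x = y) vs A(x = y + 2). RACE on x (W-W).
Steps 8,9: same thread (A). No race.
Steps 9,10: same thread (A). No race.
First conflict at steps 1,2.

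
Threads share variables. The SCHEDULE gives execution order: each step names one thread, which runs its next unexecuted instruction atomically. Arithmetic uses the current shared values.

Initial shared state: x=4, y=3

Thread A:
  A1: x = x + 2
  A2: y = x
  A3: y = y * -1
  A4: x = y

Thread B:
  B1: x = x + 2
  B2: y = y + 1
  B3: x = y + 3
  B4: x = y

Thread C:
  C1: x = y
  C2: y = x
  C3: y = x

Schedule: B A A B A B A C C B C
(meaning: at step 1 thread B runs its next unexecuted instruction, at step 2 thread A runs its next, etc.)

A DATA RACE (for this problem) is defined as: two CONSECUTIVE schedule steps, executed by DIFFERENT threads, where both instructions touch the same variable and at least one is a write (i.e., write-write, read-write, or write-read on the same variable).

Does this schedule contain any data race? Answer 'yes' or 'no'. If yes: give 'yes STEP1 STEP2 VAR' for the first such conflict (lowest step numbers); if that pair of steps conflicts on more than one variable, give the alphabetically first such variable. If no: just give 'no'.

Steps 1,2: B(x = x + 2) vs A(x = x + 2). RACE on x (W-W).
Steps 2,3: same thread (A). No race.
Steps 3,4: A(y = x) vs B(y = y + 1). RACE on y (W-W).
Steps 4,5: B(y = y + 1) vs A(y = y * -1). RACE on y (W-W).
Steps 5,6: A(y = y * -1) vs B(x = y + 3). RACE on y (W-R).
Steps 6,7: B(x = y + 3) vs A(x = y). RACE on x (W-W).
Steps 7,8: A(x = y) vs C(x = y). RACE on x (W-W).
Steps 8,9: same thread (C). No race.
Steps 9,10: C(y = x) vs B(x = y). RACE on x (R-W), y (W-R). Multiple vars; alphabetically first is x.
Steps 10,11: B(x = y) vs C(y = x). RACE on x (W-R), y (R-W). Multiple vars; alphabetically first is x.
First conflict at steps 1,2.

Answer: yes 1 2 x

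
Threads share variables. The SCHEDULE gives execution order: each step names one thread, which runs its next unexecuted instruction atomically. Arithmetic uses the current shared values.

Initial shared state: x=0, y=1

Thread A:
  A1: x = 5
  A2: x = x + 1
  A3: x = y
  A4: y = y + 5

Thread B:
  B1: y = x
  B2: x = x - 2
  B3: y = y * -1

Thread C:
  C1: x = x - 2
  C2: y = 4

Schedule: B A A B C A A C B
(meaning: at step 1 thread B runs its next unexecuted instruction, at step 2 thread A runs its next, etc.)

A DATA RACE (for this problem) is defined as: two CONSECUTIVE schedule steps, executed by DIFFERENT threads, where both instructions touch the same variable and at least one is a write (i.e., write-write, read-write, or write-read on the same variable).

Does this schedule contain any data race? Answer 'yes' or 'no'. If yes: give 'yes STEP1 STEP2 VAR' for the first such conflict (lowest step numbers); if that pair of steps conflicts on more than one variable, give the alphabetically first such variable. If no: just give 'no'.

Steps 1,2: B(y = x) vs A(x = 5). RACE on x (R-W).
Steps 2,3: same thread (A). No race.
Steps 3,4: A(x = x + 1) vs B(x = x - 2). RACE on x (W-W).
Steps 4,5: B(x = x - 2) vs C(x = x - 2). RACE on x (W-W).
Steps 5,6: C(x = x - 2) vs A(x = y). RACE on x (W-W).
Steps 6,7: same thread (A). No race.
Steps 7,8: A(y = y + 5) vs C(y = 4). RACE on y (W-W).
Steps 8,9: C(y = 4) vs B(y = y * -1). RACE on y (W-W).
First conflict at steps 1,2.

Answer: yes 1 2 x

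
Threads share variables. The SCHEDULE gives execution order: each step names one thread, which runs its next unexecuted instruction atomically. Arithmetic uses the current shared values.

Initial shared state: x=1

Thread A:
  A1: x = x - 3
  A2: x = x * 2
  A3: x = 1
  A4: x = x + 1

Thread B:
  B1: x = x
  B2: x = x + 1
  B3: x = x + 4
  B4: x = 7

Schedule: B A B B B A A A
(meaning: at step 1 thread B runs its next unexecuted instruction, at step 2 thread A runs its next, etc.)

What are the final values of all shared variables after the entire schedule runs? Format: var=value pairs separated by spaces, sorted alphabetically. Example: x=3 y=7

Answer: x=2

Derivation:
Step 1: thread B executes B1 (x = x). Shared: x=1. PCs: A@0 B@1
Step 2: thread A executes A1 (x = x - 3). Shared: x=-2. PCs: A@1 B@1
Step 3: thread B executes B2 (x = x + 1). Shared: x=-1. PCs: A@1 B@2
Step 4: thread B executes B3 (x = x + 4). Shared: x=3. PCs: A@1 B@3
Step 5: thread B executes B4 (x = 7). Shared: x=7. PCs: A@1 B@4
Step 6: thread A executes A2 (x = x * 2). Shared: x=14. PCs: A@2 B@4
Step 7: thread A executes A3 (x = 1). Shared: x=1. PCs: A@3 B@4
Step 8: thread A executes A4 (x = x + 1). Shared: x=2. PCs: A@4 B@4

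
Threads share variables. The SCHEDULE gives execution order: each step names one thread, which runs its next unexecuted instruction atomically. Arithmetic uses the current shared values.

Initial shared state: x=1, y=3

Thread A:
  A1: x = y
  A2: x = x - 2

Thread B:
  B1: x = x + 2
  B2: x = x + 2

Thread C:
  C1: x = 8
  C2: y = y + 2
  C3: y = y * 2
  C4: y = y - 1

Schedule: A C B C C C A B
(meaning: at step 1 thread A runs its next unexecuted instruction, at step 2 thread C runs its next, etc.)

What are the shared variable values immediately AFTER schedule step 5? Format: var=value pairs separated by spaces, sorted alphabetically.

Step 1: thread A executes A1 (x = y). Shared: x=3 y=3. PCs: A@1 B@0 C@0
Step 2: thread C executes C1 (x = 8). Shared: x=8 y=3. PCs: A@1 B@0 C@1
Step 3: thread B executes B1 (x = x + 2). Shared: x=10 y=3. PCs: A@1 B@1 C@1
Step 4: thread C executes C2 (y = y + 2). Shared: x=10 y=5. PCs: A@1 B@1 C@2
Step 5: thread C executes C3 (y = y * 2). Shared: x=10 y=10. PCs: A@1 B@1 C@3

Answer: x=10 y=10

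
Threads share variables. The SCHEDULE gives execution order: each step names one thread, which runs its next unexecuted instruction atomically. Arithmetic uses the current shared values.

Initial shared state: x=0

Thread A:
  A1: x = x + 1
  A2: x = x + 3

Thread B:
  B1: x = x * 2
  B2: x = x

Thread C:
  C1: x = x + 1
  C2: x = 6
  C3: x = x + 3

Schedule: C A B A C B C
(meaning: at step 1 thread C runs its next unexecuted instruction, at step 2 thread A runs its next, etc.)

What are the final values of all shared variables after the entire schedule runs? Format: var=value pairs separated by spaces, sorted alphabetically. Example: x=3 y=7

Step 1: thread C executes C1 (x = x + 1). Shared: x=1. PCs: A@0 B@0 C@1
Step 2: thread A executes A1 (x = x + 1). Shared: x=2. PCs: A@1 B@0 C@1
Step 3: thread B executes B1 (x = x * 2). Shared: x=4. PCs: A@1 B@1 C@1
Step 4: thread A executes A2 (x = x + 3). Shared: x=7. PCs: A@2 B@1 C@1
Step 5: thread C executes C2 (x = 6). Shared: x=6. PCs: A@2 B@1 C@2
Step 6: thread B executes B2 (x = x). Shared: x=6. PCs: A@2 B@2 C@2
Step 7: thread C executes C3 (x = x + 3). Shared: x=9. PCs: A@2 B@2 C@3

Answer: x=9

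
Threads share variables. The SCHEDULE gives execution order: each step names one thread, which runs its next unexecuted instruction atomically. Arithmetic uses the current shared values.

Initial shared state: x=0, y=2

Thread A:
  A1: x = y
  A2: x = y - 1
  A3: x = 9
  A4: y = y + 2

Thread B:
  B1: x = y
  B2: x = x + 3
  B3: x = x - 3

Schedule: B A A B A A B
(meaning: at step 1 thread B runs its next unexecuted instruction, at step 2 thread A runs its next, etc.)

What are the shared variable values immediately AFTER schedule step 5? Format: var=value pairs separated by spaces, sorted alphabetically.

Step 1: thread B executes B1 (x = y). Shared: x=2 y=2. PCs: A@0 B@1
Step 2: thread A executes A1 (x = y). Shared: x=2 y=2. PCs: A@1 B@1
Step 3: thread A executes A2 (x = y - 1). Shared: x=1 y=2. PCs: A@2 B@1
Step 4: thread B executes B2 (x = x + 3). Shared: x=4 y=2. PCs: A@2 B@2
Step 5: thread A executes A3 (x = 9). Shared: x=9 y=2. PCs: A@3 B@2

Answer: x=9 y=2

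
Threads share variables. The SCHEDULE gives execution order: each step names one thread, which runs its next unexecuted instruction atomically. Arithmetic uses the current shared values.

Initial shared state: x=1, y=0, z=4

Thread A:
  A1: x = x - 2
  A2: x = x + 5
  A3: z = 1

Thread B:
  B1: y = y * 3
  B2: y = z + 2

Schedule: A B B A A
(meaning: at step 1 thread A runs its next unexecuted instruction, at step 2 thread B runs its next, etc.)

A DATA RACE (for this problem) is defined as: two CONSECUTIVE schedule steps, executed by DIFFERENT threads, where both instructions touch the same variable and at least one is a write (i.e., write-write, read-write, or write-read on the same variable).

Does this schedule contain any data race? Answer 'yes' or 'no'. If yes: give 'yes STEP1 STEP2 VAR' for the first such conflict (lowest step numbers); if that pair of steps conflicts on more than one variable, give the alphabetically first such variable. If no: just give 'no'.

Answer: no

Derivation:
Steps 1,2: A(r=x,w=x) vs B(r=y,w=y). No conflict.
Steps 2,3: same thread (B). No race.
Steps 3,4: B(r=z,w=y) vs A(r=x,w=x). No conflict.
Steps 4,5: same thread (A). No race.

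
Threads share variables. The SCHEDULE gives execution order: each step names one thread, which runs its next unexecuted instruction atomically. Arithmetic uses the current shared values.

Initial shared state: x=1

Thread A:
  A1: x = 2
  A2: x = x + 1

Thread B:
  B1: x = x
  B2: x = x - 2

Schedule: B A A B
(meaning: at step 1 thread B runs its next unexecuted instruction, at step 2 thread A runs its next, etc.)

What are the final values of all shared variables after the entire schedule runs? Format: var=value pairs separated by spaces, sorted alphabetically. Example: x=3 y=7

Step 1: thread B executes B1 (x = x). Shared: x=1. PCs: A@0 B@1
Step 2: thread A executes A1 (x = 2). Shared: x=2. PCs: A@1 B@1
Step 3: thread A executes A2 (x = x + 1). Shared: x=3. PCs: A@2 B@1
Step 4: thread B executes B2 (x = x - 2). Shared: x=1. PCs: A@2 B@2

Answer: x=1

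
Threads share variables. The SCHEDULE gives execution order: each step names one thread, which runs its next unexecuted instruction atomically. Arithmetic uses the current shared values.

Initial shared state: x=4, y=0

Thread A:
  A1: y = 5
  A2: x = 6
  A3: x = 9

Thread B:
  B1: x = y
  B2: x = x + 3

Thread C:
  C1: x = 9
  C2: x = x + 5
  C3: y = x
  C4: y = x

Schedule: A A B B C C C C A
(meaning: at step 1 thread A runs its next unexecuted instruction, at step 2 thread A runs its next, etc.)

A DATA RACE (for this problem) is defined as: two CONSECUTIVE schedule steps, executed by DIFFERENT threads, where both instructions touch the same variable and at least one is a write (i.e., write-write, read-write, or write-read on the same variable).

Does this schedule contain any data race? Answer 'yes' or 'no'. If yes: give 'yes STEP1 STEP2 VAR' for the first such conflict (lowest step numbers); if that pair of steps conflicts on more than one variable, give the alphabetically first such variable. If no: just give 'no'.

Answer: yes 2 3 x

Derivation:
Steps 1,2: same thread (A). No race.
Steps 2,3: A(x = 6) vs B(x = y). RACE on x (W-W).
Steps 3,4: same thread (B). No race.
Steps 4,5: B(x = x + 3) vs C(x = 9). RACE on x (W-W).
Steps 5,6: same thread (C). No race.
Steps 6,7: same thread (C). No race.
Steps 7,8: same thread (C). No race.
Steps 8,9: C(y = x) vs A(x = 9). RACE on x (R-W).
First conflict at steps 2,3.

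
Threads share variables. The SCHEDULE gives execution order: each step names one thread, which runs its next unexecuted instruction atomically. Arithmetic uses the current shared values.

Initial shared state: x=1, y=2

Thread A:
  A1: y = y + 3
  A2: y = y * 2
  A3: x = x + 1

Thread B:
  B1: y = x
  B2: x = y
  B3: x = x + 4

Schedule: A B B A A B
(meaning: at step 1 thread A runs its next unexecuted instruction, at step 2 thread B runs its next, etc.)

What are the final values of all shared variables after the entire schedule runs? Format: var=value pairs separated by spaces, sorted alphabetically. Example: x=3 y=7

Step 1: thread A executes A1 (y = y + 3). Shared: x=1 y=5. PCs: A@1 B@0
Step 2: thread B executes B1 (y = x). Shared: x=1 y=1. PCs: A@1 B@1
Step 3: thread B executes B2 (x = y). Shared: x=1 y=1. PCs: A@1 B@2
Step 4: thread A executes A2 (y = y * 2). Shared: x=1 y=2. PCs: A@2 B@2
Step 5: thread A executes A3 (x = x + 1). Shared: x=2 y=2. PCs: A@3 B@2
Step 6: thread B executes B3 (x = x + 4). Shared: x=6 y=2. PCs: A@3 B@3

Answer: x=6 y=2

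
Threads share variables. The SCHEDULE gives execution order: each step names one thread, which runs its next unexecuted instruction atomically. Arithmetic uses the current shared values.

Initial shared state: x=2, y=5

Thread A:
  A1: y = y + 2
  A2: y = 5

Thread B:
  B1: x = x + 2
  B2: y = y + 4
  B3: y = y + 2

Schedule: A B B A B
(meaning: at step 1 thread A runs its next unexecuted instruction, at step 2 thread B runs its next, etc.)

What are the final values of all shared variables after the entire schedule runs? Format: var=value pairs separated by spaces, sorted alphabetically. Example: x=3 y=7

Step 1: thread A executes A1 (y = y + 2). Shared: x=2 y=7. PCs: A@1 B@0
Step 2: thread B executes B1 (x = x + 2). Shared: x=4 y=7. PCs: A@1 B@1
Step 3: thread B executes B2 (y = y + 4). Shared: x=4 y=11. PCs: A@1 B@2
Step 4: thread A executes A2 (y = 5). Shared: x=4 y=5. PCs: A@2 B@2
Step 5: thread B executes B3 (y = y + 2). Shared: x=4 y=7. PCs: A@2 B@3

Answer: x=4 y=7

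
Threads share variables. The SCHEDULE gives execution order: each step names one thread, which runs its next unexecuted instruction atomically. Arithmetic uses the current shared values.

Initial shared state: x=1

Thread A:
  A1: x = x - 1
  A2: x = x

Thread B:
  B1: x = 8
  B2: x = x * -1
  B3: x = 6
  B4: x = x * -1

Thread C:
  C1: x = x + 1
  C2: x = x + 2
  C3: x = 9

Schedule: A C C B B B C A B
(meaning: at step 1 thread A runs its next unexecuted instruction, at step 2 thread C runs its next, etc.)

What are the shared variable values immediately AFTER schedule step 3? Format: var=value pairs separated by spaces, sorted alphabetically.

Answer: x=3

Derivation:
Step 1: thread A executes A1 (x = x - 1). Shared: x=0. PCs: A@1 B@0 C@0
Step 2: thread C executes C1 (x = x + 1). Shared: x=1. PCs: A@1 B@0 C@1
Step 3: thread C executes C2 (x = x + 2). Shared: x=3. PCs: A@1 B@0 C@2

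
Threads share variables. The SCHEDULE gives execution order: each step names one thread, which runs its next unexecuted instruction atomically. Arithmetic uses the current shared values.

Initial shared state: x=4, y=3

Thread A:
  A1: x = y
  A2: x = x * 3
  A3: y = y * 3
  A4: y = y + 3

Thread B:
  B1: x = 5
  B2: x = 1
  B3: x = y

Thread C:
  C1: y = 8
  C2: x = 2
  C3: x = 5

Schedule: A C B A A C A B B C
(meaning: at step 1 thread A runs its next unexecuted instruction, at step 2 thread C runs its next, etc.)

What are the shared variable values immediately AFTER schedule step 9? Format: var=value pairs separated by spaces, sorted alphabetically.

Step 1: thread A executes A1 (x = y). Shared: x=3 y=3. PCs: A@1 B@0 C@0
Step 2: thread C executes C1 (y = 8). Shared: x=3 y=8. PCs: A@1 B@0 C@1
Step 3: thread B executes B1 (x = 5). Shared: x=5 y=8. PCs: A@1 B@1 C@1
Step 4: thread A executes A2 (x = x * 3). Shared: x=15 y=8. PCs: A@2 B@1 C@1
Step 5: thread A executes A3 (y = y * 3). Shared: x=15 y=24. PCs: A@3 B@1 C@1
Step 6: thread C executes C2 (x = 2). Shared: x=2 y=24. PCs: A@3 B@1 C@2
Step 7: thread A executes A4 (y = y + 3). Shared: x=2 y=27. PCs: A@4 B@1 C@2
Step 8: thread B executes B2 (x = 1). Shared: x=1 y=27. PCs: A@4 B@2 C@2
Step 9: thread B executes B3 (x = y). Shared: x=27 y=27. PCs: A@4 B@3 C@2

Answer: x=27 y=27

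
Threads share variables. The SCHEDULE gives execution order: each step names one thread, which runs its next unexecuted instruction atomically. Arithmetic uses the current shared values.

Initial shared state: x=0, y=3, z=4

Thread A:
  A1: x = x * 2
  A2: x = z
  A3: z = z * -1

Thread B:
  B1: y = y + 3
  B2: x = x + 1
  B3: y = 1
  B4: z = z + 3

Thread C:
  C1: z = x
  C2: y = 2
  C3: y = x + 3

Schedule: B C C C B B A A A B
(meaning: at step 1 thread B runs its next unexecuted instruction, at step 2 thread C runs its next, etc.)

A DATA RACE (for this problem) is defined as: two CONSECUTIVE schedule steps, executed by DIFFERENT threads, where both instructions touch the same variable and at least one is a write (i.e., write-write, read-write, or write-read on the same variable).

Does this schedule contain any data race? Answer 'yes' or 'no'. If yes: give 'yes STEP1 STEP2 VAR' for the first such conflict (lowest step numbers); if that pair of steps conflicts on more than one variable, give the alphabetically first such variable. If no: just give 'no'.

Steps 1,2: B(r=y,w=y) vs C(r=x,w=z). No conflict.
Steps 2,3: same thread (C). No race.
Steps 3,4: same thread (C). No race.
Steps 4,5: C(y = x + 3) vs B(x = x + 1). RACE on x (R-W).
Steps 5,6: same thread (B). No race.
Steps 6,7: B(r=-,w=y) vs A(r=x,w=x). No conflict.
Steps 7,8: same thread (A). No race.
Steps 8,9: same thread (A). No race.
Steps 9,10: A(z = z * -1) vs B(z = z + 3). RACE on z (W-W).
First conflict at steps 4,5.

Answer: yes 4 5 x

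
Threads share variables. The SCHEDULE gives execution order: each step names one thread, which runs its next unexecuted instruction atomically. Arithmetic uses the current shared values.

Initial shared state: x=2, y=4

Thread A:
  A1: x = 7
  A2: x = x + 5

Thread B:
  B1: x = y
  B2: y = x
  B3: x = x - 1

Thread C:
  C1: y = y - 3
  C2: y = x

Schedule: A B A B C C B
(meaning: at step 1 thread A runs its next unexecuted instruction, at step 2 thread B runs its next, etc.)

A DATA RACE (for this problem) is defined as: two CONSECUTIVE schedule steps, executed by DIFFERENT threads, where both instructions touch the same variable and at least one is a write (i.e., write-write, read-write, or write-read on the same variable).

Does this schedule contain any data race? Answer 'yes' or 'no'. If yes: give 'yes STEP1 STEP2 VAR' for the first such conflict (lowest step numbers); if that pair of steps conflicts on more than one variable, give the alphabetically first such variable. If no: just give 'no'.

Steps 1,2: A(x = 7) vs B(x = y). RACE on x (W-W).
Steps 2,3: B(x = y) vs A(x = x + 5). RACE on x (W-W).
Steps 3,4: A(x = x + 5) vs B(y = x). RACE on x (W-R).
Steps 4,5: B(y = x) vs C(y = y - 3). RACE on y (W-W).
Steps 5,6: same thread (C). No race.
Steps 6,7: C(y = x) vs B(x = x - 1). RACE on x (R-W).
First conflict at steps 1,2.

Answer: yes 1 2 x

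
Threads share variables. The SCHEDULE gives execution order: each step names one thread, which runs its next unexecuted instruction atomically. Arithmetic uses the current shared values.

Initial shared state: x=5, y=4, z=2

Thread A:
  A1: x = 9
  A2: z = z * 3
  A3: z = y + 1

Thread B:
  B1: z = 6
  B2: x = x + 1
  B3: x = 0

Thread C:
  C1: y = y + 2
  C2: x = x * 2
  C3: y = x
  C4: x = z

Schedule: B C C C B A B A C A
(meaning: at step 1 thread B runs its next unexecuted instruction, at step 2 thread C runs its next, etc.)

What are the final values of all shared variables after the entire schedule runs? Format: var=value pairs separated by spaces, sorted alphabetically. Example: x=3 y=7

Step 1: thread B executes B1 (z = 6). Shared: x=5 y=4 z=6. PCs: A@0 B@1 C@0
Step 2: thread C executes C1 (y = y + 2). Shared: x=5 y=6 z=6. PCs: A@0 B@1 C@1
Step 3: thread C executes C2 (x = x * 2). Shared: x=10 y=6 z=6. PCs: A@0 B@1 C@2
Step 4: thread C executes C3 (y = x). Shared: x=10 y=10 z=6. PCs: A@0 B@1 C@3
Step 5: thread B executes B2 (x = x + 1). Shared: x=11 y=10 z=6. PCs: A@0 B@2 C@3
Step 6: thread A executes A1 (x = 9). Shared: x=9 y=10 z=6. PCs: A@1 B@2 C@3
Step 7: thread B executes B3 (x = 0). Shared: x=0 y=10 z=6. PCs: A@1 B@3 C@3
Step 8: thread A executes A2 (z = z * 3). Shared: x=0 y=10 z=18. PCs: A@2 B@3 C@3
Step 9: thread C executes C4 (x = z). Shared: x=18 y=10 z=18. PCs: A@2 B@3 C@4
Step 10: thread A executes A3 (z = y + 1). Shared: x=18 y=10 z=11. PCs: A@3 B@3 C@4

Answer: x=18 y=10 z=11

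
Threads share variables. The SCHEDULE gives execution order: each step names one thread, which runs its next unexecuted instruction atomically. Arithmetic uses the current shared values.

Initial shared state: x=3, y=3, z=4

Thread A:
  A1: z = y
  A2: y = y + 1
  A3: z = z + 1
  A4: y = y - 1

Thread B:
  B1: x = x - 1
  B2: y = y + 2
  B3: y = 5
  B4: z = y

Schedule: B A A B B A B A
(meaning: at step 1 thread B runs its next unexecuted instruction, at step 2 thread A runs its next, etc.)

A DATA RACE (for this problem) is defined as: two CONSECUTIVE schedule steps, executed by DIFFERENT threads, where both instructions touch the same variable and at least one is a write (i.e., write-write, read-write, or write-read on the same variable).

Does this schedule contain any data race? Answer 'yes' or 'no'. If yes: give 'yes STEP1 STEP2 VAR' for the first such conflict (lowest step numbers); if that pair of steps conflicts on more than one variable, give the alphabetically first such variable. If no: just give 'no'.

Answer: yes 3 4 y

Derivation:
Steps 1,2: B(r=x,w=x) vs A(r=y,w=z). No conflict.
Steps 2,3: same thread (A). No race.
Steps 3,4: A(y = y + 1) vs B(y = y + 2). RACE on y (W-W).
Steps 4,5: same thread (B). No race.
Steps 5,6: B(r=-,w=y) vs A(r=z,w=z). No conflict.
Steps 6,7: A(z = z + 1) vs B(z = y). RACE on z (W-W).
Steps 7,8: B(z = y) vs A(y = y - 1). RACE on y (R-W).
First conflict at steps 3,4.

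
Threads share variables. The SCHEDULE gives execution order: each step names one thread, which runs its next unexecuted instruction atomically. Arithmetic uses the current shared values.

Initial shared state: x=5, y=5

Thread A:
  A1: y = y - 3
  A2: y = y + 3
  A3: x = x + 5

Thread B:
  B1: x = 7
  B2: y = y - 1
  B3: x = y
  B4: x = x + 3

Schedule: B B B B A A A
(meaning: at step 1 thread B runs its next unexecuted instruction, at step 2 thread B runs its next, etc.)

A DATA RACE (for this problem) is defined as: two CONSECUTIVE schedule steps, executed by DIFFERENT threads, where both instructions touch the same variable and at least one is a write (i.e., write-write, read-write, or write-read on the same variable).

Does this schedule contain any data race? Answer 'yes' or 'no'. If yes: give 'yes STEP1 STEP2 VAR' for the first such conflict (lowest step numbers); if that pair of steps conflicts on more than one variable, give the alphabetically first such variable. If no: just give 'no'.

Answer: no

Derivation:
Steps 1,2: same thread (B). No race.
Steps 2,3: same thread (B). No race.
Steps 3,4: same thread (B). No race.
Steps 4,5: B(r=x,w=x) vs A(r=y,w=y). No conflict.
Steps 5,6: same thread (A). No race.
Steps 6,7: same thread (A). No race.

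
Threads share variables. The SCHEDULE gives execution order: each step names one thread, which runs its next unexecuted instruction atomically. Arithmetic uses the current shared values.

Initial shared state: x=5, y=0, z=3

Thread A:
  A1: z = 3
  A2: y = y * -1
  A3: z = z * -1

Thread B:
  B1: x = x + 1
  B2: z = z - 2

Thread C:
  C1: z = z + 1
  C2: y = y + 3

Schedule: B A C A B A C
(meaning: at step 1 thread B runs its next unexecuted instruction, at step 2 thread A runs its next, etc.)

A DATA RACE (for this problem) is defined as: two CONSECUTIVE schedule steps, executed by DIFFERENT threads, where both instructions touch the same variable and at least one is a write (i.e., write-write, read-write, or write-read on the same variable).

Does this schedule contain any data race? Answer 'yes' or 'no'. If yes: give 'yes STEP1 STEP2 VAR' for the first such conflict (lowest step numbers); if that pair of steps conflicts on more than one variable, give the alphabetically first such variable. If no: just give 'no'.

Answer: yes 2 3 z

Derivation:
Steps 1,2: B(r=x,w=x) vs A(r=-,w=z). No conflict.
Steps 2,3: A(z = 3) vs C(z = z + 1). RACE on z (W-W).
Steps 3,4: C(r=z,w=z) vs A(r=y,w=y). No conflict.
Steps 4,5: A(r=y,w=y) vs B(r=z,w=z). No conflict.
Steps 5,6: B(z = z - 2) vs A(z = z * -1). RACE on z (W-W).
Steps 6,7: A(r=z,w=z) vs C(r=y,w=y). No conflict.
First conflict at steps 2,3.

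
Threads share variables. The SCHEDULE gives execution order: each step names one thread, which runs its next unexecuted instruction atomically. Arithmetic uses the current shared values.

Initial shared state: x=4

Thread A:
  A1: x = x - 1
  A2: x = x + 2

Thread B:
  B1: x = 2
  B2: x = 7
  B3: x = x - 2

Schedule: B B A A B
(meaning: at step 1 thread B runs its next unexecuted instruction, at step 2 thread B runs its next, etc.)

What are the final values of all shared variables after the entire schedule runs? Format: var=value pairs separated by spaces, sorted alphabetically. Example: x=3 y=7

Step 1: thread B executes B1 (x = 2). Shared: x=2. PCs: A@0 B@1
Step 2: thread B executes B2 (x = 7). Shared: x=7. PCs: A@0 B@2
Step 3: thread A executes A1 (x = x - 1). Shared: x=6. PCs: A@1 B@2
Step 4: thread A executes A2 (x = x + 2). Shared: x=8. PCs: A@2 B@2
Step 5: thread B executes B3 (x = x - 2). Shared: x=6. PCs: A@2 B@3

Answer: x=6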